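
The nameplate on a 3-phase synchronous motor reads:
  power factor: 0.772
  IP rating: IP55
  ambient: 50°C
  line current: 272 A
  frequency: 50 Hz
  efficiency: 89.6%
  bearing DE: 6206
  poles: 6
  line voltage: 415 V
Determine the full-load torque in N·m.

1290 N·m

P_in = √3·V·I·cosφ = 1.732 × 415 × 272 × 0.772 = 150932 W
P_out = η·P_in = 0.896 × 150932 = 135235 W
n = n_s = 120×50/6 = 1000 rpm (synchronous)
ω = 2π×1000/60 = 104.7 rad/s
τ = P_out/ω = 135235/104.7 = 1290 N·m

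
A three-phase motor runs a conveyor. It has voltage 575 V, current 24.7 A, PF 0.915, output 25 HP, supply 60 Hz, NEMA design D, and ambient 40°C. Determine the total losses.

3.86 kW

P_in = √3·V·I·cosφ = 1.732×575×24.7×0.915 = 22508 W
P_out = 25×746 = 18650 W
Losses = P_in − P_out = 22508 − 18650 = 3858 W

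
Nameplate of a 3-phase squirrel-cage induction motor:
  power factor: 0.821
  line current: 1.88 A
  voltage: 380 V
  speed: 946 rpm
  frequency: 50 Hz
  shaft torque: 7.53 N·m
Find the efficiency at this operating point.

73.4 %

ω = 2π × 946/60 = 99.06 rad/s; P_out = τω = 7.53 × 99.06 = 746 W
P_in = √3·V_L·I_L·cosφ = 1.732 × 380 × 1.88 × 0.821 = 1016 W
η = P_out / P_in = 746 / 1016 = 0.734 = 73.4%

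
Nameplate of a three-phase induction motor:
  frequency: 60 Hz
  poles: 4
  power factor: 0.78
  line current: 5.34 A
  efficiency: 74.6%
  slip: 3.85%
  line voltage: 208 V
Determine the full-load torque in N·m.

P_in = √3·V·I·cosφ = 1.732 × 208 × 5.34 × 0.78 = 1501 W
P_out = η·P_in = 0.746 × 1501 = 1120 W
n_s = 120×60/4 = 1800 rpm; n = 1800×(1−0.0385) = 1731 rpm
ω = 2π×1731/60 = 181.3 rad/s
τ = P_out/ω = 1120/181.3 = 6.18 N·m

6.18 N·m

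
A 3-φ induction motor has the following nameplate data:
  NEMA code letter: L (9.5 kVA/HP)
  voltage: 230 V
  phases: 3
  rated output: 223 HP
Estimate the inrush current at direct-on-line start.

S_LR = 9.5 × 223 = 2118.5 kVA
I_LR = S_LR/(√3·V_L) = 2118500/(1.732×230) = 5320 A

5320 A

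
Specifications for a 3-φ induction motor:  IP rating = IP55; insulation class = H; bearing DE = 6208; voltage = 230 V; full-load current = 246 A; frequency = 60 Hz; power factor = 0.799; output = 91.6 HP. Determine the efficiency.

87.3 %

P_out = 91.6 × 746 = 68334 W
P_in = √3·V_L·I_L·cosφ = 1.732 × 230 × 246 × 0.799 = 78299 W
η = P_out / P_in = 68334 / 78299 = 0.873 = 87.3%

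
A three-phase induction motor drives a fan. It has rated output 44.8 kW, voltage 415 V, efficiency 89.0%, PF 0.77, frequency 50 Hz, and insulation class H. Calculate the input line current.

90.9 A

P_out = 44.8 kW = 44800 W
P_in = P_out / η = 44800 / 0.890 = 50337 W
I_L = P_in / (√3·V_L·cosφ) = 50337 / (1.732 × 415 × 0.77) = 90.9 A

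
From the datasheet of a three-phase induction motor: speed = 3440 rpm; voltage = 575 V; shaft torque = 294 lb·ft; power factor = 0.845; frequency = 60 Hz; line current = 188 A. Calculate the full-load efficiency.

90.8 %

τ = 294 lb·ft × 1.356 = 398.7 N·m
ω = 2π × 3440/60 = 360.2 rad/s; P_out = τω = 398.7 × 360.2 = 143612 W
P_in = √3·V_L·I_L·cosφ = 1.732 × 575 × 188 × 0.845 = 158209 W
η = P_out / P_in = 143612 / 158209 = 0.908 = 90.8%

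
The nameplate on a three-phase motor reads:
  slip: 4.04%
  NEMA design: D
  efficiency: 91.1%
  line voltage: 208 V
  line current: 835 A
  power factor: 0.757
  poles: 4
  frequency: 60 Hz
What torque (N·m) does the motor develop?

1150 N·m

P_in = √3·V·I·cosφ = 1.732 × 208 × 835 × 0.757 = 227716 W
P_out = η·P_in = 0.911 × 227716 = 207449 W
n_s = 120×60/4 = 1800 rpm; n = 1800×(1−0.0404) = 1727 rpm
ω = 2π×1727/60 = 180.9 rad/s
τ = P_out/ω = 207449/180.9 = 1150 N·m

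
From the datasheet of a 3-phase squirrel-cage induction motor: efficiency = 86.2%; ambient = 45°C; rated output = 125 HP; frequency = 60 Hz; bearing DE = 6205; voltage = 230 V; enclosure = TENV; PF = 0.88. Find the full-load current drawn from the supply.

309 A

P_out = 125 × 746 = 93250 W
P_in = P_out / η = 93250 / 0.862 = 108179 W
I_L = P_in / (√3·V_L·cosφ) = 108179 / (1.732 × 230 × 0.88) = 309 A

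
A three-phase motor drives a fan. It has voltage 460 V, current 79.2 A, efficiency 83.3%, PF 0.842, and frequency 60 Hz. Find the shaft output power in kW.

44.3 kW

P_in = √3·V·I·cosφ = 1.732 × 460 × 79.2 × 0.842 = 53130 W
P_out = η·P_in = 0.833 × 53130 = 44257 W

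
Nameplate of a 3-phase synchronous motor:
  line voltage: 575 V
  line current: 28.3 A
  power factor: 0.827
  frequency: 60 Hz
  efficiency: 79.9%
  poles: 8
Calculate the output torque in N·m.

P_in = √3·V·I·cosφ = 1.732 × 575 × 28.3 × 0.827 = 23308 W
P_out = η·P_in = 0.799 × 23308 = 18623 W
n = n_s = 120×60/8 = 900 rpm (synchronous)
ω = 2π×900/60 = 94.25 rad/s
τ = P_out/ω = 18623/94.25 = 198 N·m

198 N·m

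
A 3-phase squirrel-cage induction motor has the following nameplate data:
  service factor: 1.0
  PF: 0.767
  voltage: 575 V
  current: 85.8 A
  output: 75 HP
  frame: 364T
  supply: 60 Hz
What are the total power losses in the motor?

9590 W

P_in = √3·V·I·cosφ = 1.732×575×85.8×0.767 = 65539 W
P_out = 75×746 = 55950 W
Losses = P_in − P_out = 65539 − 55950 = 9589 W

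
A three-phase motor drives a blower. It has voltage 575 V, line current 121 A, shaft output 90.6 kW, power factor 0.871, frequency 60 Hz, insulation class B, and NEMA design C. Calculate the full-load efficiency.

P_out = 90.6 kW = 90600 W
P_in = √3·V_L·I_L·cosφ = 1.732 × 575 × 121 × 0.871 = 104959 W
η = P_out / P_in = 90600 / 104959 = 0.863 = 86.3%

86.3 %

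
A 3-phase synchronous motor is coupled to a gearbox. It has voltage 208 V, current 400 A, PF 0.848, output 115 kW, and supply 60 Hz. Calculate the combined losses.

P_in = √3·V·I·cosφ = 1.732×208×400×0.848 = 122199 W
P_out = 115000 W
Losses = P_in − P_out = 122199 − 115000 = 7199 W

7.2 kW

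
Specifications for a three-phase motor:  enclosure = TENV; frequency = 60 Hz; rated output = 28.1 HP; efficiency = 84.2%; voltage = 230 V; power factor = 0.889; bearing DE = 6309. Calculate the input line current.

P_out = 28.1 × 746 = 20963 W
P_in = P_out / η = 20963 / 0.842 = 24897 W
I_L = P_in / (√3·V_L·cosφ) = 24897 / (1.732 × 230 × 0.889) = 70.3 A

70.3 A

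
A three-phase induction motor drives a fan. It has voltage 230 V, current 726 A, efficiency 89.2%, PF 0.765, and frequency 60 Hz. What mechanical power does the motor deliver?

197 kW

P_in = √3·V·I·cosφ = 1.732 × 230 × 726 × 0.765 = 221245 W
P_out = η·P_in = 0.892 × 221245 = 197351 W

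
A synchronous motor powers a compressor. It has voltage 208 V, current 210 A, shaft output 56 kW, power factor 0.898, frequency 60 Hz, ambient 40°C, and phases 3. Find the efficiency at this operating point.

P_out = 56 kW = 56000 W
P_in = √3·V_L·I_L·cosφ = 1.732 × 208 × 210 × 0.898 = 67937 W
η = P_out / P_in = 56000 / 67937 = 0.824 = 82.4%

82.4 %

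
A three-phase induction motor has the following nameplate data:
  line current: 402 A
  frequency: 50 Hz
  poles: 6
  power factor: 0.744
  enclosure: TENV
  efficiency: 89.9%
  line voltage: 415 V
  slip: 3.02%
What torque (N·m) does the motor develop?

P_in = √3·V·I·cosφ = 1.732 × 415 × 402 × 0.744 = 214978 W
P_out = η·P_in = 0.899 × 214978 = 193265 W
n_s = 120×50/6 = 1000 rpm; n = 1000×(1−0.0302) = 970 rpm
ω = 2π×970/60 = 101.6 rad/s
τ = P_out/ω = 193265/101.6 = 1900 N·m

1900 N·m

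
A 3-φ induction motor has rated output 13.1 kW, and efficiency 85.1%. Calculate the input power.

P_out = 13100 W
P_in = P_out/η = 13100/0.851 = 15394 W = 15.4 kW

15.4 kW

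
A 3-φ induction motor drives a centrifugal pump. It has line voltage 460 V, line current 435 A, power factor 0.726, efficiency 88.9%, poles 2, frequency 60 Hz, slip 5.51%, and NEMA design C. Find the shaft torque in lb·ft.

463 lb·ft

P_in = √3·V·I·cosφ = 1.732 × 460 × 435 × 0.726 = 251612 W
P_out = η·P_in = 0.889 × 251612 = 223683 W
n_s = 120×60/2 = 3600 rpm; n = 3600×(1−0.0551) = 3402 rpm
ω = 2π×3402/60 = 356.3 rad/s
τ = P_out/ω = 223683/356.3 = 627.8 N·m
In lb·ft: 627.8/1.356 = 463 lb·ft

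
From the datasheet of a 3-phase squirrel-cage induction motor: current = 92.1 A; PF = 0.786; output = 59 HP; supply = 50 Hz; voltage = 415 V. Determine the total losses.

8.02 kW

P_in = √3·V·I·cosφ = 1.732×415×92.1×0.786 = 52033 W
P_out = 59×746 = 44014 W
Losses = P_in − P_out = 52033 − 44014 = 8019 W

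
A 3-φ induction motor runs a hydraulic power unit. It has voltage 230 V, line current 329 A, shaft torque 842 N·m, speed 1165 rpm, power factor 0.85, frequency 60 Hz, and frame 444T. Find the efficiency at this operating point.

92.2 %

ω = 2π × 1165/60 = 122 rad/s; P_out = τω = 842 × 122 = 102724 W
P_in = √3·V_L·I_L·cosφ = 1.732 × 230 × 329 × 0.85 = 111401 W
η = P_out / P_in = 102724 / 111401 = 0.922 = 92.2%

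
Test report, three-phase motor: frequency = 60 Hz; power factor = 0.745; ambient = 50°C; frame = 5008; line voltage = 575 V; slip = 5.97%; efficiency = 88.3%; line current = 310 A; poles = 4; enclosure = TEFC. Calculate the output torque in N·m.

1150 N·m

P_in = √3·V·I·cosφ = 1.732 × 575 × 310 × 0.745 = 230003 W
P_out = η·P_in = 0.883 × 230003 = 203093 W
n_s = 120×60/4 = 1800 rpm; n = 1800×(1−0.0597) = 1693 rpm
ω = 2π×1693/60 = 177.3 rad/s
τ = P_out/ω = 203093/177.3 = 1150 N·m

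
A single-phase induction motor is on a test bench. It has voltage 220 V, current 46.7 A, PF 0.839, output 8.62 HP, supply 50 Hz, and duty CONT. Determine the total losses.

2.19 kW

P_in = V·I·cosφ = 220×46.7×0.839 = 8620 W
P_out = 8.62×746 = 6431 W
Losses = P_in − P_out = 8620 − 6431 = 2189 W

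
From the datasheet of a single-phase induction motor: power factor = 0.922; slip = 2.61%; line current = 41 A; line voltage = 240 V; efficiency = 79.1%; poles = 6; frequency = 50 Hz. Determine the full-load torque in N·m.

70.4 N·m

P_in = V·I·cosφ = 240 × 41 × 0.922 = 9072 W
P_out = η·P_in = 0.791 × 9072 = 7176 W
n_s = 120×50/6 = 1000 rpm; n = 1000×(1−0.0261) = 974 rpm
ω = 2π×974/60 = 102 rad/s
τ = P_out/ω = 7176/102 = 70.4 N·m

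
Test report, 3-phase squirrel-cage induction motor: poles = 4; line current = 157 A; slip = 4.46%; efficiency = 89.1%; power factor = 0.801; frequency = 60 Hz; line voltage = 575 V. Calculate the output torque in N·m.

P_in = √3·V·I·cosφ = 1.732 × 575 × 157 × 0.801 = 125241 W
P_out = η·P_in = 0.891 × 125241 = 111590 W
n_s = 120×60/4 = 1800 rpm; n = 1800×(1−0.0446) = 1720 rpm
ω = 2π×1720/60 = 180.1 rad/s
τ = P_out/ω = 111590/180.1 = 620 N·m

620 N·m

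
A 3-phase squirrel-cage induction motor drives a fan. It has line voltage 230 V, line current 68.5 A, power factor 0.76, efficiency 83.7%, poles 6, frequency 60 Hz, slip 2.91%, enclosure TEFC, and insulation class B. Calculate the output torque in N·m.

P_in = √3·V·I·cosφ = 1.732 × 230 × 68.5 × 0.76 = 20739 W
P_out = η·P_in = 0.837 × 20739 = 17359 W
n_s = 120×60/6 = 1200 rpm; n = 1200×(1−0.0291) = 1165 rpm
ω = 2π×1165/60 = 122 rad/s
τ = P_out/ω = 17359/122 = 142 N·m

142 N·m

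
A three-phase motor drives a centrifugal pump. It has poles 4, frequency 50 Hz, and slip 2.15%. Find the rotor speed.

1468 rpm

n_s = 120f/p = 120×50/4 = 1500 rpm
n = n_s(1 − s) = 1500 × (1 − 0.0215) = 1468 rpm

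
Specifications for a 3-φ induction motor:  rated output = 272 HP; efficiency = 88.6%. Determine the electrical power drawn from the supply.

P_out = 272 × 746 = 202912 W
P_in = P_out/η = 202912/0.886 = 229020 W = 229 kW

229 kW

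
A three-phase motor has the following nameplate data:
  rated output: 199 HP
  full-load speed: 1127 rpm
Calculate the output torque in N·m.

1260 N·m

P_out = 199 × 746 = 148454 W
ω = 2π × 1127/60 = 118 rad/s
τ = P_out/ω = 148454/118 = 1260 N·m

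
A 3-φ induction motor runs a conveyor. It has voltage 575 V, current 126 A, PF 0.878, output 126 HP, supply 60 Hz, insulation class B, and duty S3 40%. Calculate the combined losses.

16200 W

P_in = √3·V·I·cosφ = 1.732×575×126×0.878 = 110174 W
P_out = 126×746 = 93996 W
Losses = P_in − P_out = 110174 − 93996 = 16178 W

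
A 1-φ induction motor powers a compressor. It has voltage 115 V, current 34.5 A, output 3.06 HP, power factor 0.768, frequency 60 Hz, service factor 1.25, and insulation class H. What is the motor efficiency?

P_out = 3.06 × 746 = 2283 W
P_in = V·I·cosφ = 115 × 34.5 × 0.768 = 3047 W
η = P_out / P_in = 2283 / 3047 = 0.749 = 74.9%

74.9 %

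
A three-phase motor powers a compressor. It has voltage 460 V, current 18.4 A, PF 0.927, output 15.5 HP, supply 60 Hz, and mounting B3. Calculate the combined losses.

2.03 kW

P_in = √3·V·I·cosφ = 1.732×460×18.4×0.927 = 13589 W
P_out = 15.5×746 = 11563 W
Losses = P_in − P_out = 13589 − 11563 = 2026 W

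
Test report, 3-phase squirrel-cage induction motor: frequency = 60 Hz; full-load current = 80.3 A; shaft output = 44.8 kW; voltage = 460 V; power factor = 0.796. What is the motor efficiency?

88.0 %

P_out = 44.8 kW = 44800 W
P_in = √3·V_L·I_L·cosφ = 1.732 × 460 × 80.3 × 0.796 = 50925 W
η = P_out / P_in = 44800 / 50925 = 0.880 = 88.0%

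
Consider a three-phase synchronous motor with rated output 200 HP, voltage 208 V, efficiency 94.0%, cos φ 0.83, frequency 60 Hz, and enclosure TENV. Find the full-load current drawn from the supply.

P_out = 200 × 746 = 149200 W
P_in = P_out / η = 149200 / 0.940 = 158723 W
I_L = P_in / (√3·V_L·cosφ) = 158723 / (1.732 × 208 × 0.83) = 531 A

531 A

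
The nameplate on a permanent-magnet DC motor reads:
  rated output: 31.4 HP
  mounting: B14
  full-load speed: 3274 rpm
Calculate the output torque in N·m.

68.3 N·m

P_out = 31.4 × 746 = 23424 W
ω = 2π × 3274/60 = 342.9 rad/s
τ = P_out/ω = 23424/342.9 = 68.3 N·m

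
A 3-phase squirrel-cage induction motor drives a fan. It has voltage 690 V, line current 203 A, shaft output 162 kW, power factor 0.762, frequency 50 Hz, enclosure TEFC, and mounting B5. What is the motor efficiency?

87.6 %

P_out = 162 kW = 162000 W
P_in = √3·V_L·I_L·cosφ = 1.732 × 690 × 203 × 0.762 = 184862 W
η = P_out / P_in = 162000 / 184862 = 0.876 = 87.6%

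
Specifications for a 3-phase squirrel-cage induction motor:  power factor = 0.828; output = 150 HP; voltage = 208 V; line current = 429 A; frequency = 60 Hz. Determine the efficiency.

87.4 %

P_out = 150 × 746 = 111900 W
P_in = √3·V_L·I_L·cosφ = 1.732 × 208 × 429 × 0.828 = 127967 W
η = P_out / P_in = 111900 / 127967 = 0.874 = 87.4%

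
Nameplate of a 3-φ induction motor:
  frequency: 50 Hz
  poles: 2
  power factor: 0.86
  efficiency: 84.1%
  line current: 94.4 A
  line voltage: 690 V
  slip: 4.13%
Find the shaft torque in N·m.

271 N·m

P_in = √3·V·I·cosφ = 1.732 × 690 × 94.4 × 0.86 = 97021 W
P_out = η·P_in = 0.841 × 97021 = 81595 W
n_s = 120×50/2 = 3000 rpm; n = 3000×(1−0.0413) = 2876 rpm
ω = 2π×2876/60 = 301.2 rad/s
τ = P_out/ω = 81595/301.2 = 271 N·m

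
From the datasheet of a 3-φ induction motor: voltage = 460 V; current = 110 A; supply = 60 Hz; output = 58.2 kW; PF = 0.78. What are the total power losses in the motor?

10.2 kW

P_in = √3·V·I·cosφ = 1.732×460×110×0.78 = 68359 W
P_out = 58200 W
Losses = P_in − P_out = 68359 − 58200 = 10159 W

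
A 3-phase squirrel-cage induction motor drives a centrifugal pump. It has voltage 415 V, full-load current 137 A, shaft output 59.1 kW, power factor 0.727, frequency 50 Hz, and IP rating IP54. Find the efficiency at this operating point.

P_out = 59.1 kW = 59100 W
P_in = √3·V_L·I_L·cosφ = 1.732 × 415 × 137 × 0.727 = 71590 W
η = P_out / P_in = 59100 / 71590 = 0.826 = 82.6%

82.6 %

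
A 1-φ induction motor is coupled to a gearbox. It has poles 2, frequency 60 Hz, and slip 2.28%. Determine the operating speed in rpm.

n_s = 120f/p = 120×60/2 = 3600 rpm
n = n_s(1 − s) = 3600 × (1 − 0.0228) = 3518 rpm

3518 rpm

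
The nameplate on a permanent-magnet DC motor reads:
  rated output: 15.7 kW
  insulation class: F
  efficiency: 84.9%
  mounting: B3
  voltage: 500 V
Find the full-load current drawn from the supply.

37 A

P_out = 15.7 kW = 15700 W
P_in = P_out / η = 15700 / 0.849 = 18492 W
I = P_in / V = 18492 / 500 = 37 A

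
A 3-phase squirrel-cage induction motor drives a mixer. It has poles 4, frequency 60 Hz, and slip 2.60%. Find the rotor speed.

n_s = 120f/p = 120×60/4 = 1800 rpm
n = n_s(1 − s) = 1800 × (1 − 0.026) = 1753 rpm

1753 rpm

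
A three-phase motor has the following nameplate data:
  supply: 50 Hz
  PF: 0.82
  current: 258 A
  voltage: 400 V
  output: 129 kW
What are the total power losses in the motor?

17.6 kW

P_in = √3·V·I·cosφ = 1.732×400×258×0.82 = 146569 W
P_out = 129000 W
Losses = P_in − P_out = 146569 − 129000 = 17569 W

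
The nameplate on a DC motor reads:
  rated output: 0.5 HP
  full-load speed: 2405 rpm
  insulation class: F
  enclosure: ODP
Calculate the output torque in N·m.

P_out = 0.5 × 746 = 373 W
ω = 2π × 2405/60 = 251.9 rad/s
τ = P_out/ω = 373/251.9 = 1.48 N·m

1.48 N·m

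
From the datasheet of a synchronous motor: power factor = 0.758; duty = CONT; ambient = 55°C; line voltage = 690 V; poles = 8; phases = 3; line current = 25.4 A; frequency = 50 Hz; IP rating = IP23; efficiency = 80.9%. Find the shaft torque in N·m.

P_in = √3·V·I·cosφ = 1.732 × 690 × 25.4 × 0.758 = 23009 W
P_out = η·P_in = 0.809 × 23009 = 18614 W
n = n_s = 120×50/8 = 750 rpm (synchronous)
ω = 2π×750/60 = 78.54 rad/s
τ = P_out/ω = 18614/78.54 = 237 N·m

237 N·m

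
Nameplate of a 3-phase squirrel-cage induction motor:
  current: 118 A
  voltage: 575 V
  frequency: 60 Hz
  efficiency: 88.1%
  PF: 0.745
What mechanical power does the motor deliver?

77.1 kW

P_in = √3·V·I·cosφ = 1.732 × 575 × 118 × 0.745 = 87550 W
P_out = η·P_in = 0.881 × 87550 = 77132 W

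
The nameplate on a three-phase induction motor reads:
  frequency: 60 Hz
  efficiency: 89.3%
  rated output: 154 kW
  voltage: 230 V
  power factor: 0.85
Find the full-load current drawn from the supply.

509 A

P_out = 154 kW = 154000 W
P_in = P_out / η = 154000 / 0.893 = 172452 W
I_L = P_in / (√3·V_L·cosφ) = 172452 / (1.732 × 230 × 0.85) = 509 A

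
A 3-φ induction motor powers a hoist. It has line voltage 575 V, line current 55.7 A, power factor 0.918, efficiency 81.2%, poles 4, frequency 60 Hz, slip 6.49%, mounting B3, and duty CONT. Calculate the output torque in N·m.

P_in = √3·V·I·cosφ = 1.732 × 575 × 55.7 × 0.918 = 50923 W
P_out = η·P_in = 0.812 × 50923 = 41349 W
n_s = 120×60/4 = 1800 rpm; n = 1800×(1−0.0649) = 1683 rpm
ω = 2π×1683/60 = 176.2 rad/s
τ = P_out/ω = 41349/176.2 = 235 N·m

235 N·m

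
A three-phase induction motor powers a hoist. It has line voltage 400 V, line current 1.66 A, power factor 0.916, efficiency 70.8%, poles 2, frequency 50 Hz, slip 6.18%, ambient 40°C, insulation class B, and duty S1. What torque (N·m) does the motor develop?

P_in = √3·V·I·cosφ = 1.732 × 400 × 1.66 × 0.916 = 1053 W
P_out = η·P_in = 0.708 × 1053 = 746 W
n_s = 120×50/2 = 3000 rpm; n = 3000×(1−0.0618) = 2815 rpm
ω = 2π×2815/60 = 294.8 rad/s
τ = P_out/ω = 746/294.8 = 2.53 N·m

2.53 N·m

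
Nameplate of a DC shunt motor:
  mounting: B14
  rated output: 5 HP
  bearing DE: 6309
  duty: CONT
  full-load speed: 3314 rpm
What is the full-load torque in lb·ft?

7.93 lb·ft

P_out = 5 × 746 = 3730 W
ω = 2π × 3314/60 = 347 rad/s
τ = P_out/ω = 3730/347 = 10.75 N·m
In lb·ft: 10.75/1.356 = 7.93 lb·ft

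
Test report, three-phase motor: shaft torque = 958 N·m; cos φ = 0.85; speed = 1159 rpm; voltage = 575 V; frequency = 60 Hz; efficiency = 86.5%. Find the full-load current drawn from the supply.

159 A

ω = 2π×1159/60 = 121.4 rad/s; P_out = τω = 958 × 121.4 = 116301 W
P_in = P_out / η = 116301 / 0.865 = 134452 W
I_L = P_in / (√3·V_L·cosφ) = 134452 / (1.732 × 575 × 0.85) = 159 A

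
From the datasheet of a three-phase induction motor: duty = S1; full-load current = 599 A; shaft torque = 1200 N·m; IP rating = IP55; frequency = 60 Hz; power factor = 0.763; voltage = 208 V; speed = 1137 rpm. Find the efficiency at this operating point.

86.8 %

ω = 2π × 1137/60 = 119.1 rad/s; P_out = τω = 1200 × 119.1 = 142920 W
P_in = √3·V_L·I_L·cosφ = 1.732 × 208 × 599 × 0.763 = 164650 W
η = P_out / P_in = 142920 / 164650 = 0.868 = 86.8%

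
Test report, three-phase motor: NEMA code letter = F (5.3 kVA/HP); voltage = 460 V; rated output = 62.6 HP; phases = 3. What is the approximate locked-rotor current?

S_LR = 5.3 × 62.6 = 331.78 kVA
I_LR = S_LR/(√3·V_L) = 331780/(1.732×460) = 416 A

416 A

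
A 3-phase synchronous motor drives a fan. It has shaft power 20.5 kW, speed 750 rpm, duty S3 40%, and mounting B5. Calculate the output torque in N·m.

ω = 2π × 750/60 = 78.54 rad/s
τ = P/ω = 20500/78.54 = 261 N·m

261 N·m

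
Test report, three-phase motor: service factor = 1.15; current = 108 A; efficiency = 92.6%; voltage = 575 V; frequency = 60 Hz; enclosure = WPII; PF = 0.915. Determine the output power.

91.1 kW

P_in = √3·V·I·cosφ = 1.732 × 575 × 108 × 0.915 = 98415 W
P_out = η·P_in = 0.926 × 98415 = 91132 W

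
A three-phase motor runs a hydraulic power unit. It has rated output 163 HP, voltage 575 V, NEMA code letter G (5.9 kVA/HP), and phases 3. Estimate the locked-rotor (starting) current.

S_LR = 5.9 × 163 = 961.7 kVA
I_LR = S_LR/(√3·V_L) = 961700/(1.732×575) = 966 A

966 A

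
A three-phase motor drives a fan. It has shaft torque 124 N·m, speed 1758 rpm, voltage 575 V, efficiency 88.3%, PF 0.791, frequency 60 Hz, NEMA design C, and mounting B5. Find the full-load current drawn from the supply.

32.8 A

ω = 2π×1758/60 = 184.1 rad/s; P_out = τω = 124 × 184.1 = 22828 W
P_in = P_out / η = 22828 / 0.883 = 25853 W
I_L = P_in / (√3·V_L·cosφ) = 25853 / (1.732 × 575 × 0.791) = 32.8 A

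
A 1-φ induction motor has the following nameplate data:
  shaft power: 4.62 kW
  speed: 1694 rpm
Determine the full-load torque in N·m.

26 N·m

ω = 2π × 1694/60 = 177.4 rad/s
τ = P/ω = 4620/177.4 = 26 N·m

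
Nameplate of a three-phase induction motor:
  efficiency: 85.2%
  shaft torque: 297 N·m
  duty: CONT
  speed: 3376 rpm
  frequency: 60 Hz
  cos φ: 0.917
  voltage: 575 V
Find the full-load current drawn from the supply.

ω = 2π×3376/60 = 353.5 rad/s; P_out = τω = 297 × 353.5 = 104990 W
P_in = P_out / η = 104990 / 0.852 = 123228 W
I_L = P_in / (√3·V_L·cosφ) = 123228 / (1.732 × 575 × 0.917) = 135 A

135 A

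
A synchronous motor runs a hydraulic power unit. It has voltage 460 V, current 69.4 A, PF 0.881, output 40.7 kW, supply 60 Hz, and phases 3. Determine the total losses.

P_in = √3·V·I·cosφ = 1.732×460×69.4×0.881 = 48713 W
P_out = 40700 W
Losses = P_in − P_out = 48713 − 40700 = 8013 W

8010 W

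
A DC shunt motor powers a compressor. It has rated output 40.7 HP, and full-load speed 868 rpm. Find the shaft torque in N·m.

334 N·m

P_out = 40.7 × 746 = 30362 W
ω = 2π × 868/60 = 90.9 rad/s
τ = P_out/ω = 30362/90.9 = 334 N·m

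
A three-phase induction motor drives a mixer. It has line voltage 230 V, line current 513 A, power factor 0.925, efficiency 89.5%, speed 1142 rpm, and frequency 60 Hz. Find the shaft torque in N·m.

1410 N·m

P_in = √3·V·I·cosφ = 1.732 × 230 × 513 × 0.925 = 189032 W
P_out = η·P_in = 0.895 × 189032 = 169184 W
n = 1142 rpm
ω = 2π×1142/60 = 119.6 rad/s
τ = P_out/ω = 169184/119.6 = 1410 N·m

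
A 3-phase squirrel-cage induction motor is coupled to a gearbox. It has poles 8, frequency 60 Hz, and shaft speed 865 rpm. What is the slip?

3.9 %

n_s = 120f/p = 120×60/8 = 900 rpm
s = (n_s − n)/n_s = (900 − 865)/900 = 0.0389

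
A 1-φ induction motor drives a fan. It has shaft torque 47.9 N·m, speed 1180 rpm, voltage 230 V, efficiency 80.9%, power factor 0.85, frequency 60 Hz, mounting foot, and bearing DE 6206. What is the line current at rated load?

ω = 2π×1180/60 = 123.6 rad/s; P_out = τω = 47.9 × 123.6 = 5920 W
P_in = P_out / η = 5920 / 0.809 = 7318 W
I = P_in / (V·cosφ) = 7318 / (230 × 0.85) = 37.4 A

37.4 A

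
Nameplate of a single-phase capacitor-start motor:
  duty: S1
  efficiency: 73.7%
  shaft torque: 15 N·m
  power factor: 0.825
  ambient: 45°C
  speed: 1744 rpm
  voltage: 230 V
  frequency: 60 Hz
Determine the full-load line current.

19.6 A

ω = 2π×1744/60 = 182.6 rad/s; P_out = τω = 15 × 182.6 = 2739 W
P_in = P_out / η = 2739 / 0.737 = 3716 W
I = P_in / (V·cosφ) = 3716 / (230 × 0.825) = 19.6 A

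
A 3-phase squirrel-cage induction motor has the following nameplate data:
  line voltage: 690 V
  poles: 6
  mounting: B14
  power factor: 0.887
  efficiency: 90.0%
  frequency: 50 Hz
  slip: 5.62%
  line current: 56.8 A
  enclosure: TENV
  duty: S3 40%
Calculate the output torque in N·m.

548 N·m

P_in = √3·V·I·cosφ = 1.732 × 690 × 56.8 × 0.887 = 60210 W
P_out = η·P_in = 0.9 × 60210 = 54189 W
n_s = 120×50/6 = 1000 rpm; n = 1000×(1−0.0562) = 944 rpm
ω = 2π×944/60 = 98.86 rad/s
τ = P_out/ω = 54189/98.86 = 548 N·m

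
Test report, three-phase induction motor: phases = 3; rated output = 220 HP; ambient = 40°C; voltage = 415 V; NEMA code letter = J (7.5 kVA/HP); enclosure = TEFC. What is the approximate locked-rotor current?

S_LR = 7.5 × 220 = 1650 kVA
I_LR = S_LR/(√3·V_L) = 1650000/(1.732×415) = 2300 A

2300 A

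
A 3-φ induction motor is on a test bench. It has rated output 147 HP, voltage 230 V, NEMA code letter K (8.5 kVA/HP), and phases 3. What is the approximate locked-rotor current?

3140 A

S_LR = 8.5 × 147 = 1249.5 kVA
I_LR = S_LR/(√3·V_L) = 1249500/(1.732×230) = 3140 A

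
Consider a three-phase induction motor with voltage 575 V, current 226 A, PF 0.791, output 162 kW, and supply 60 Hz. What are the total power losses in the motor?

16 kW

P_in = √3·V·I·cosφ = 1.732×575×226×0.791 = 178033 W
P_out = 162000 W
Losses = P_in − P_out = 178033 − 162000 = 16033 W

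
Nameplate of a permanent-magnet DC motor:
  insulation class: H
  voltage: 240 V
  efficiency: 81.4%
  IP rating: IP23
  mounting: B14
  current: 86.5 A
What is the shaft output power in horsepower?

22.7 HP

P_in = V·I = 240 × 86.5 = 20760 W
P_out = η·P_in = 0.814 × 20760 = 16899 W
= 16899/746 = 22.7 HP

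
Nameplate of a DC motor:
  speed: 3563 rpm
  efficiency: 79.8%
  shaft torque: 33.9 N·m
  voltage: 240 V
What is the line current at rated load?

ω = 2π×3563/60 = 373.1 rad/s; P_out = τω = 33.9 × 373.1 = 12648 W
P_in = P_out / η = 12648 / 0.798 = 15850 W
I = P_in / V = 15850 / 240 = 66 A

66 A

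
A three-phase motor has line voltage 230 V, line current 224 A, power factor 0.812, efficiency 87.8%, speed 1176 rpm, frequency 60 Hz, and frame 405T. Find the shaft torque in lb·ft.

381 lb·ft

P_in = √3·V·I·cosφ = 1.732 × 230 × 224 × 0.812 = 72457 W
P_out = η·P_in = 0.878 × 72457 = 63617 W
n = 1176 rpm
ω = 2π×1176/60 = 123.2 rad/s
τ = P_out/ω = 63617/123.2 = 516.4 N·m
In lb·ft: 516.4/1.356 = 381 lb·ft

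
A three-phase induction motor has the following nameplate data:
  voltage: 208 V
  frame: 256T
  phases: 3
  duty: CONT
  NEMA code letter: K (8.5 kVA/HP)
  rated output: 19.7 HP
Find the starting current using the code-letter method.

S_LR = 8.5 × 19.7 = 167.45 kVA
I_LR = S_LR/(√3·V_L) = 167450/(1.732×208) = 465 A

465 A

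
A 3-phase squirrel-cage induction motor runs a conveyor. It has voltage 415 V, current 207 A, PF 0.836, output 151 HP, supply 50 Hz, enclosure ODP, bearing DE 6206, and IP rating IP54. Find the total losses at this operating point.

P_in = √3·V·I·cosφ = 1.732×415×207×0.836 = 124386 W
P_out = 151×746 = 112646 W
Losses = P_in − P_out = 124386 − 112646 = 11740 W

11.7 kW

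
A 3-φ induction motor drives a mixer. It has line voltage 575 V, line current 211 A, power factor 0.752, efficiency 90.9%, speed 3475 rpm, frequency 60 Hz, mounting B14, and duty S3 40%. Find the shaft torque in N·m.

P_in = √3·V·I·cosφ = 1.732 × 575 × 211 × 0.752 = 158021 W
P_out = η·P_in = 0.909 × 158021 = 143641 W
n = 3475 rpm
ω = 2π×3475/60 = 363.9 rad/s
τ = P_out/ω = 143641/363.9 = 395 N·m

395 N·m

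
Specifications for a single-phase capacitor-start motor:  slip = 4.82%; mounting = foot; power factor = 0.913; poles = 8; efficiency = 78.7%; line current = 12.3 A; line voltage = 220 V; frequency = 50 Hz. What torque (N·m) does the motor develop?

26 N·m

P_in = V·I·cosφ = 220 × 12.3 × 0.913 = 2471 W
P_out = η·P_in = 0.787 × 2471 = 1945 W
n_s = 120×50/8 = 750 rpm; n = 750×(1−0.0482) = 714 rpm
ω = 2π×714/60 = 74.77 rad/s
τ = P_out/ω = 1945/74.77 = 26 N·m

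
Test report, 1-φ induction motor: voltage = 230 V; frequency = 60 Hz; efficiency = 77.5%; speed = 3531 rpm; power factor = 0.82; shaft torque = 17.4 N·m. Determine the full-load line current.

44 A

ω = 2π×3531/60 = 369.8 rad/s; P_out = τω = 17.4 × 369.8 = 6435 W
P_in = P_out / η = 6435 / 0.775 = 8303 W
I = P_in / (V·cosφ) = 8303 / (230 × 0.82) = 44 A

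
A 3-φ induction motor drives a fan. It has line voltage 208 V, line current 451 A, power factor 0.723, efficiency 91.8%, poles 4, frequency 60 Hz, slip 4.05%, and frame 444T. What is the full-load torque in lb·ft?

P_in = √3·V·I·cosφ = 1.732 × 208 × 451 × 0.723 = 117470 W
P_out = η·P_in = 0.918 × 117470 = 107837 W
n_s = 120×60/4 = 1800 rpm; n = 1800×(1−0.0405) = 1727 rpm
ω = 2π×1727/60 = 180.9 rad/s
τ = P_out/ω = 107837/180.9 = 596.1 N·m
In lb·ft: 596.1/1.356 = 440 lb·ft

440 lb·ft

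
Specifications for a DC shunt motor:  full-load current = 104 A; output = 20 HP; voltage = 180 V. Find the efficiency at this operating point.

P_out = 20 × 746 = 14920 W
P_in = V·I = 180 × 104 = 18720 W
η = P_out / P_in = 14920 / 18720 = 0.797 = 79.7%

79.7 %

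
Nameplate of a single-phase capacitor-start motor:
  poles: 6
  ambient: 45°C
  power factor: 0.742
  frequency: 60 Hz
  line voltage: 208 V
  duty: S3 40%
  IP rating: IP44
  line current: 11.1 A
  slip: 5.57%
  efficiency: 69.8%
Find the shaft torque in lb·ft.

P_in = V·I·cosφ = 208 × 11.1 × 0.742 = 1713 W
P_out = η·P_in = 0.698 × 1713 = 1196 W
n_s = 120×60/6 = 1200 rpm; n = 1200×(1−0.0557) = 1133 rpm
ω = 2π×1133/60 = 118.6 rad/s
τ = P_out/ω = 1196/118.6 = 10.08 N·m
In lb·ft: 10.08/1.356 = 7.43 lb·ft

7.43 lb·ft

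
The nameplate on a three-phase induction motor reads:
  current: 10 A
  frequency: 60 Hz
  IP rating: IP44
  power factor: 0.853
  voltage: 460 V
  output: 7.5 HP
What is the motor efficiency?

82.3 %

P_out = 7.5 × 746 = 5595 W
P_in = √3·V_L·I_L·cosφ = 1.732 × 460 × 10 × 0.853 = 6796 W
η = P_out / P_in = 5595 / 6796 = 0.823 = 82.3%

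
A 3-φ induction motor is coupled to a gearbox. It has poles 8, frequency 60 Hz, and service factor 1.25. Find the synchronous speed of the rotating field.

900 rpm

n_s = 120f/p = 120×60/8 = 900 rpm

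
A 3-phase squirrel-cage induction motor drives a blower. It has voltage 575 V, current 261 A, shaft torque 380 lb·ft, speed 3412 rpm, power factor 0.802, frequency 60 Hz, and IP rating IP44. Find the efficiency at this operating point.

88.3 %

τ = 380 lb·ft × 1.356 = 515.3 N·m
ω = 2π × 3412/60 = 357.3 rad/s; P_out = τω = 515.3 × 357.3 = 184117 W
P_in = √3·V_L·I_L·cosφ = 1.732 × 575 × 261 × 0.802 = 208464 W
η = P_out / P_in = 184117 / 208464 = 0.883 = 88.3%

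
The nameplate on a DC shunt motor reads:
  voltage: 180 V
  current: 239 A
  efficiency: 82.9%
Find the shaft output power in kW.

35.7 kW

P_in = V·I = 180 × 239 = 43020 W
P_out = η·P_in = 0.829 × 43020 = 35664 W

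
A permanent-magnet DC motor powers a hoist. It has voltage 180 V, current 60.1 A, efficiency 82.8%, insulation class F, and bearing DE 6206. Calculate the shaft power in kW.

P_in = V·I = 180 × 60.1 = 10818 W
P_out = η·P_in = 0.828 × 10818 = 8957 W

8.96 kW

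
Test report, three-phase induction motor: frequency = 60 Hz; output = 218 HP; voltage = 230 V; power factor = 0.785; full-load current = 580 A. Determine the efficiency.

89.7 %

P_out = 218 × 746 = 162628 W
P_in = √3·V_L·I_L·cosφ = 1.732 × 230 × 580 × 0.785 = 181373 W
η = P_out / P_in = 162628 / 181373 = 0.897 = 89.7%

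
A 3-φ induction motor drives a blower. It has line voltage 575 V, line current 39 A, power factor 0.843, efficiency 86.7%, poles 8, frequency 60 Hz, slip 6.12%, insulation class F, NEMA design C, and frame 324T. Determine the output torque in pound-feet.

P_in = √3·V·I·cosφ = 1.732 × 575 × 39 × 0.843 = 32742 W
P_out = η·P_in = 0.867 × 32742 = 28387 W
n_s = 120×60/8 = 900 rpm; n = 900×(1−0.0612) = 845 rpm
ω = 2π×845/60 = 88.49 rad/s
τ = P_out/ω = 28387/88.49 = 320.8 N·m
In lb·ft: 320.8/1.356 = 237 lb·ft

237 lb·ft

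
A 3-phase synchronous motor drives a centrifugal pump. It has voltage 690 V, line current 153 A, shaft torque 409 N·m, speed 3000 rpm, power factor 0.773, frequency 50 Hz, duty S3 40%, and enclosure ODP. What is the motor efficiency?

ω = 2π × 3000/60 = 314.2 rad/s; P_out = τω = 409 × 314.2 = 128508 W
P_in = √3·V_L·I_L·cosφ = 1.732 × 690 × 153 × 0.773 = 141341 W
η = P_out / P_in = 128508 / 141341 = 0.909 = 90.9%

90.9 %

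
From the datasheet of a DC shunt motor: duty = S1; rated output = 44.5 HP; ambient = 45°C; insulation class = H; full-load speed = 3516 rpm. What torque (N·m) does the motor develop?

P_out = 44.5 × 746 = 33197 W
ω = 2π × 3516/60 = 368.2 rad/s
τ = P_out/ω = 33197/368.2 = 90.2 N·m

90.2 N·m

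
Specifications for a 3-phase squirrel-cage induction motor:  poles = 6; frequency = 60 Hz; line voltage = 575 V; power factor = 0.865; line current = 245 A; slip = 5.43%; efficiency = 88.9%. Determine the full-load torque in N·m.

1580 N·m

P_in = √3·V·I·cosφ = 1.732 × 575 × 245 × 0.865 = 211056 W
P_out = η·P_in = 0.889 × 211056 = 187629 W
n_s = 120×60/6 = 1200 rpm; n = 1200×(1−0.0543) = 1135 rpm
ω = 2π×1135/60 = 118.9 rad/s
τ = P_out/ω = 187629/118.9 = 1580 N·m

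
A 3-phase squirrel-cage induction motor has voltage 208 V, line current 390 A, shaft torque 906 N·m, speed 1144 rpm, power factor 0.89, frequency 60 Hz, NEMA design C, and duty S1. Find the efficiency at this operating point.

ω = 2π × 1144/60 = 119.8 rad/s; P_out = τω = 906 × 119.8 = 108539 W
P_in = √3·V_L·I_L·cosφ = 1.732 × 208 × 390 × 0.89 = 125045 W
η = P_out / P_in = 108539 / 125045 = 0.868 = 86.8%

86.8 %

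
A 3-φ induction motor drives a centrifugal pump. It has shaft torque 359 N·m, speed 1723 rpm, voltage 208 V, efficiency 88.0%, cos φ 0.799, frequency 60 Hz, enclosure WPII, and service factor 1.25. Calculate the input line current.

ω = 2π×1723/60 = 180.4 rad/s; P_out = τω = 359 × 180.4 = 64764 W
P_in = P_out / η = 64764 / 0.880 = 73595 W
I_L = P_in / (√3·V_L·cosφ) = 73595 / (1.732 × 208 × 0.799) = 256 A

256 A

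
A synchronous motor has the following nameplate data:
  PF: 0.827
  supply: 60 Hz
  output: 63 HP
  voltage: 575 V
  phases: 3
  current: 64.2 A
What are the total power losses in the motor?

P_in = √3·V·I·cosφ = 1.732×575×64.2×0.827 = 52876 W
P_out = 63×746 = 46998 W
Losses = P_in − P_out = 52876 − 46998 = 5878 W

5880 W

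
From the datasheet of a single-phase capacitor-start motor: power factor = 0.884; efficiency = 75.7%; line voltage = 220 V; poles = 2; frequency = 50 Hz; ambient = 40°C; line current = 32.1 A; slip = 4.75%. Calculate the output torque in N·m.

P_in = V·I·cosφ = 220 × 32.1 × 0.884 = 6243 W
P_out = η·P_in = 0.757 × 6243 = 4726 W
n_s = 120×50/2 = 3000 rpm; n = 3000×(1−0.0475) = 2858 rpm
ω = 2π×2858/60 = 299.3 rad/s
τ = P_out/ω = 4726/299.3 = 15.8 N·m

15.8 N·m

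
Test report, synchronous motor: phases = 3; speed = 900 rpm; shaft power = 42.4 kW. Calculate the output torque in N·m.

450 N·m

ω = 2π × 900/60 = 94.25 rad/s
τ = P/ω = 42400/94.25 = 450 N·m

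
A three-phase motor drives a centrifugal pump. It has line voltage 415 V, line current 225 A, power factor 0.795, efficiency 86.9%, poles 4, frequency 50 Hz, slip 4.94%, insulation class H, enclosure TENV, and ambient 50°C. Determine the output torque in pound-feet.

P_in = √3·V·I·cosφ = 1.732 × 415 × 225 × 0.795 = 128572 W
P_out = η·P_in = 0.869 × 128572 = 111729 W
n_s = 120×50/4 = 1500 rpm; n = 1500×(1−0.0494) = 1426 rpm
ω = 2π×1426/60 = 149.3 rad/s
τ = P_out/ω = 111729/149.3 = 748.4 N·m
In lb·ft: 748.4/1.356 = 552 lb·ft

552 lb·ft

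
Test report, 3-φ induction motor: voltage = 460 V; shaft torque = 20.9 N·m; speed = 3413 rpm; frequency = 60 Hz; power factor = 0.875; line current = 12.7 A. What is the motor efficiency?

ω = 2π × 3413/60 = 357.4 rad/s; P_out = τω = 20.9 × 357.4 = 7470 W
P_in = √3·V_L·I_L·cosφ = 1.732 × 460 × 12.7 × 0.875 = 8854 W
η = P_out / P_in = 7470 / 8854 = 0.844 = 84.4%

84.4 %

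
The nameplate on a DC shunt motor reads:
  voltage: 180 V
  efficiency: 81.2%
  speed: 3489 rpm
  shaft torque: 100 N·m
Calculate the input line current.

250 A

ω = 2π×3489/60 = 365.4 rad/s; P_out = τω = 100 × 365.4 = 36540 W
P_in = P_out / η = 36540 / 0.812 = 45000 W
I = P_in / V = 45000 / 180 = 250 A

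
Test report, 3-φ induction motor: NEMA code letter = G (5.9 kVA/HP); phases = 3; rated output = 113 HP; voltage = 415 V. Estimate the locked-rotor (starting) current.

S_LR = 5.9 × 113 = 666.7 kVA
I_LR = S_LR/(√3·V_L) = 666700/(1.732×415) = 928 A

928 A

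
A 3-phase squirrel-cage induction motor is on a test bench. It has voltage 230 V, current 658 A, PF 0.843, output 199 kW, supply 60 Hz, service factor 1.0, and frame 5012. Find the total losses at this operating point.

P_in = √3·V·I·cosφ = 1.732×230×658×0.843 = 220968 W
P_out = 199000 W
Losses = P_in − P_out = 220968 − 199000 = 21968 W

22 kW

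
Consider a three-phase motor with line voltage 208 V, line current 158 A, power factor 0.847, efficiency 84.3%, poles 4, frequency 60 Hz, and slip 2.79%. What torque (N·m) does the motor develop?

222 N·m

P_in = √3·V·I·cosφ = 1.732 × 208 × 158 × 0.847 = 48212 W
P_out = η·P_in = 0.843 × 48212 = 40643 W
n_s = 120×60/4 = 1800 rpm; n = 1800×(1−0.0279) = 1750 rpm
ω = 2π×1750/60 = 183.3 rad/s
τ = P_out/ω = 40643/183.3 = 222 N·m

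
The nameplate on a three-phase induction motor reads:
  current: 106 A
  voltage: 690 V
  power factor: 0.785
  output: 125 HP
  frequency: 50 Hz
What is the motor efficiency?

P_out = 125 × 746 = 93250 W
P_in = √3·V_L·I_L·cosφ = 1.732 × 690 × 106 × 0.785 = 99443 W
η = P_out / P_in = 93250 / 99443 = 0.938 = 93.8%

93.8 %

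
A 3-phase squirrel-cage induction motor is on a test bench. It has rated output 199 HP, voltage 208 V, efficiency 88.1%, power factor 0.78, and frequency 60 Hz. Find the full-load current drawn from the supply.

600 A

P_out = 199 × 746 = 148454 W
P_in = P_out / η = 148454 / 0.881 = 168506 W
I_L = P_in / (√3·V_L·cosφ) = 168506 / (1.732 × 208 × 0.78) = 600 A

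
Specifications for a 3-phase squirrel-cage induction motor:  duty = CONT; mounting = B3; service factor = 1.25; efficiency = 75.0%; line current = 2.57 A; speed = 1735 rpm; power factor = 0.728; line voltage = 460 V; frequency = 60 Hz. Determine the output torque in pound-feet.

P_in = √3·V·I·cosφ = 1.732 × 460 × 2.57 × 0.728 = 1491 W
P_out = η·P_in = 0.75 × 1491 = 1118 W
n = 1735 rpm
ω = 2π×1735/60 = 181.7 rad/s
τ = P_out/ω = 1118/181.7 = 6.153 N·m
In lb·ft: 6.153/1.356 = 4.54 lb·ft

4.54 lb·ft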